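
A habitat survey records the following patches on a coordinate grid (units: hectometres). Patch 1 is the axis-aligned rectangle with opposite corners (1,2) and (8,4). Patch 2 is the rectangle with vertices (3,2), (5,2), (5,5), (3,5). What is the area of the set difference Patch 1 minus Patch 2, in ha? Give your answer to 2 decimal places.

10.00

|Patch 1∩Patch 2|: x∈[3,5], y∈[2,4] → 2·2 = 4.
|Patch 1| = 14.
|Patch 1 ∖ Patch 2| = |Patch 1| − |Patch 1∩Patch 2| = 14 − 4 = 10.00.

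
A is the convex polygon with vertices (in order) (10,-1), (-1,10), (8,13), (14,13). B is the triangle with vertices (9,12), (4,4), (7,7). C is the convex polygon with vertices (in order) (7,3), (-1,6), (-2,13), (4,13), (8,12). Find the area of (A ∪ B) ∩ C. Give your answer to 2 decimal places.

46.40

|A ∪ B| = 108.0577.
|(A ∪ B) ∩ C| = 46.40.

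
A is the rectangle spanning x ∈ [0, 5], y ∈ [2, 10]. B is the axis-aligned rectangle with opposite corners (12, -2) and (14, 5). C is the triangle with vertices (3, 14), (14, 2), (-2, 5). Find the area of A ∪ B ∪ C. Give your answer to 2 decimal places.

103.02

By inclusion–exclusion:
Individual areas: |A| = 40, |B| = 14, |C| = 79.5.
|A∩B| = 0 (no overlap).
|A∩C| = 28.6743.
|B∩C| = 1.8068.
|A∩B∩C| = 0.
|A ∪ B ∪ C| = 133.5 − 30.4811 + 0 = 103.02.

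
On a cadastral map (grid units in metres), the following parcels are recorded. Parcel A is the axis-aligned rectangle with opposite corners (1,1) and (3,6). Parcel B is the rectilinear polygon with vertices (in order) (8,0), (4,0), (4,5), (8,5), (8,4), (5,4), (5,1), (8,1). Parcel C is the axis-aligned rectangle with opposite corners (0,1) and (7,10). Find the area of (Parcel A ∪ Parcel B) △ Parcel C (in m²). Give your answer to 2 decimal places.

52.00

|Parcel A ∪ Parcel B| = 21.
|(Parcel A ∪ Parcel B) ∩ Parcel C| = 16.
|(Parcel A ∪ Parcel B) △ Parcel C| = 21 + 63 − 32 = 52.00.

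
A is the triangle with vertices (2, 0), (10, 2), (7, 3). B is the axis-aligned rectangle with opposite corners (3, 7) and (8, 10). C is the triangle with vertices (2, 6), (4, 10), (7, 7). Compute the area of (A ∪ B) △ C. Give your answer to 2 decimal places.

18.00

|A ∪ B| = 22.
|(A ∪ B) ∩ C| = 6.5.
|(A ∪ B) △ C| = 22 + 9 − 13 = 18.00.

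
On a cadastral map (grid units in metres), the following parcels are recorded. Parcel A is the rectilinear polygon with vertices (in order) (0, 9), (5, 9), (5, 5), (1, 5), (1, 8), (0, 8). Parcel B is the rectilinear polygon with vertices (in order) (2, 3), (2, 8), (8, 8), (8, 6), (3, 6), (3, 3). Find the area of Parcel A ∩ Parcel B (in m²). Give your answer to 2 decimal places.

The intersection is the polygon with vertices (5,6), (3,6), (3,5), (2,5), (2,8), (5,8).
By the shoelace formula its area is 7.00.

7.00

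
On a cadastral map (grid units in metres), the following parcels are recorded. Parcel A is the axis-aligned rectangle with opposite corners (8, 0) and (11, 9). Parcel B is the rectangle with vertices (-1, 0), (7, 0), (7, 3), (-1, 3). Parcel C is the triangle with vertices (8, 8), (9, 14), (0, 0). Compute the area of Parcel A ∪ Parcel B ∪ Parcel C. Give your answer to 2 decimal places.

69.31

By inclusion–exclusion:
Individual areas: |Parcel A| = 27, |Parcel B| = 24, |Parcel C| = 20.
|Parcel A∩Parcel B| = 0 (no overlap).
|Parcel A∩Parcel C| = 0.0833.
|Parcel B∩Parcel C| = 1.6071.
|Parcel A∩Parcel B∩Parcel C| = 0.
|Parcel A ∪ Parcel B ∪ Parcel C| = 71 − 1.6905 + 0 = 69.31.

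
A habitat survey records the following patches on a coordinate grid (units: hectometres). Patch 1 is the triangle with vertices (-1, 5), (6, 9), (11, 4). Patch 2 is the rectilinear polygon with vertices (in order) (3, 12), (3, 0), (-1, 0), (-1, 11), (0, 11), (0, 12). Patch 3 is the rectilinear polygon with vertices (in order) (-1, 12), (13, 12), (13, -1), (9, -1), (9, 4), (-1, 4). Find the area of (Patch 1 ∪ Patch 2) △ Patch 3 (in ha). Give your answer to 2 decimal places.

|Patch 1 ∪ Patch 2| = 69.2619.
|(Patch 1 ∪ Patch 2) ∩ Patch 3| = 53.2619.
|(Patch 1 ∪ Patch 2) △ Patch 3| = 69.2619 + 132 − 106.5238 = 94.74.

94.74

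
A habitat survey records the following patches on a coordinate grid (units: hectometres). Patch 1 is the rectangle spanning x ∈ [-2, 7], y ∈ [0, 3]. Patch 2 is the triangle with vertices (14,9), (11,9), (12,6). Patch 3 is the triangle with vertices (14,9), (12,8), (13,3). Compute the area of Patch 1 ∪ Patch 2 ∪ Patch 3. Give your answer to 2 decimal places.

35.31

By inclusion–exclusion:
Individual areas: |Patch 1| = 27, |Patch 2| = 4.5, |Patch 3| = 5.5.
|Patch 1∩Patch 2| = 0.
|Patch 1∩Patch 3| = 0.
|Patch 2∩Patch 3| = 1.6923.
|Patch 1∩Patch 2∩Patch 3| = 0.
|Patch 1 ∪ Patch 2 ∪ Patch 3| = 37 − 1.6923 + 0 = 35.31.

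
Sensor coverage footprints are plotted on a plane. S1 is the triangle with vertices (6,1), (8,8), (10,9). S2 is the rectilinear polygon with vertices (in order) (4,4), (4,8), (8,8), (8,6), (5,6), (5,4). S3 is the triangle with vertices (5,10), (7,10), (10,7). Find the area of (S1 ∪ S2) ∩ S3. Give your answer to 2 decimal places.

0.38

The region (S1 ∪ S2) ∩ S3 is the polygon with vertices (8.667,8.333), (9.333,7.667), (9.231,7.462), (8.182,8.091).
By the shoelace formula its area is 0.38.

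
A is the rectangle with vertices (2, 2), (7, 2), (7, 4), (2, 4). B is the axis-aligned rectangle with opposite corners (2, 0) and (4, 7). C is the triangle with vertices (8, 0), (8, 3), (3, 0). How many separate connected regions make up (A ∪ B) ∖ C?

1

(A ∪ B) ∖ C is a single connected region.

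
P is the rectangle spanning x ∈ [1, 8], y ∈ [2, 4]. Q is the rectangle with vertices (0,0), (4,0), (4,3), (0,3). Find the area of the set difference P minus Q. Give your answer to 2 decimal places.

|P∩Q|: x∈[1,4], y∈[2,3] → 3·1 = 3.
|P| = 14.
|P ∖ Q| = |P| − |P∩Q| = 14 − 3 = 11.00.

11.00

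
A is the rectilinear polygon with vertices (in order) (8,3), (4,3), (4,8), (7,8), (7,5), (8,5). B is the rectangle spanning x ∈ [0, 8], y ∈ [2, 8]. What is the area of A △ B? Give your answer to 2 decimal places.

|A| = 17, |B| = 48, |A∩B| = 17.
|A △ B| = |A| + |B| − 2·|A∩B| = 17 + 48 − 34 = 31.00.

31.00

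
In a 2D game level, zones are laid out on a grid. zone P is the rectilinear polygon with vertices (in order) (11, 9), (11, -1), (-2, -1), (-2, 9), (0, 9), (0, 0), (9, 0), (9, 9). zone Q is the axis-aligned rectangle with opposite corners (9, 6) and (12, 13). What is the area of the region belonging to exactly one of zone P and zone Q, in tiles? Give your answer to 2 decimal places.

58.00

|zone P| = 49, |zone Q| = 21, |zone P∩zone Q| = 6.
|zone P △ zone Q| = |zone P| + |zone Q| − 2·|zone P∩zone Q| = 49 + 21 − 12 = 58.00.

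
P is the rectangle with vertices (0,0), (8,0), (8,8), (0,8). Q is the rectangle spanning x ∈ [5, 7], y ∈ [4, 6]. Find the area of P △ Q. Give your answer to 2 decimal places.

|P∩Q|: x∈[5,7], y∈[4,6] → 2·2 = 4.
|P △ Q| = |P| + |Q| − 2·|P∩Q| = 64 + 4 − 8 = 60.00.

60.00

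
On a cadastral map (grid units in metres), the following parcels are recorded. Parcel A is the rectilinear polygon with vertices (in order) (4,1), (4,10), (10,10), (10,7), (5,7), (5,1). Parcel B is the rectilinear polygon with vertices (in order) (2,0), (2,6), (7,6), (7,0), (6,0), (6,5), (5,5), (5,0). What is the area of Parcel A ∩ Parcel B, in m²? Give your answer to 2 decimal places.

The intersection is the polygon with vertices (4,6), (5,6), (5,5), (5,1), (4,1).
By the shoelace formula its area is 5.00.

5.00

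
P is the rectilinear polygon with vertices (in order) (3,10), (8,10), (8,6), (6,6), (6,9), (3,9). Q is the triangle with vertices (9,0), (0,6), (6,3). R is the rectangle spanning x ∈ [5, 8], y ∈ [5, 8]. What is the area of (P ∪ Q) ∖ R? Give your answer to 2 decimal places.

11.50

|P ∪ Q| = 15.5.
|(P ∪ Q) ∩ R| = 4.
|(P ∪ Q) ∖ R| = 15.5 − 4 = 11.50.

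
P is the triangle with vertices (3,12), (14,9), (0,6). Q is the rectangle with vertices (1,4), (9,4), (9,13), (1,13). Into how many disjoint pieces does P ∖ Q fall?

2

P ∖ Q splits into 2 disjoint pieces (area 6.0877, area 0.8929).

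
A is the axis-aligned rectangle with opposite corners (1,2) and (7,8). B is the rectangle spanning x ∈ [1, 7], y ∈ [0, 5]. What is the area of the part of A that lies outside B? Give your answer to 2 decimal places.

18.00

|A∩B|: x∈[1,7], y∈[2,5] → 6·3 = 18.
|A| = 36.
|A ∖ B| = |A| − |A∩B| = 36 − 18 = 18.00.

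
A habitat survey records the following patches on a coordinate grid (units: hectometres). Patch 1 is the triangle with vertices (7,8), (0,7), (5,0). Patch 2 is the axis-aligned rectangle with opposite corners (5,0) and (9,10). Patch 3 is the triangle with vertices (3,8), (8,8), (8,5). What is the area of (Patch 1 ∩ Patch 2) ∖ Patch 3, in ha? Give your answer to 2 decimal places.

5.03

|Patch 1 ∩ Patch 2| = 7.7143.
|(Patch 1 ∩ Patch 2) ∩ Patch 3| = 2.6882.
|(Patch 1 ∩ Patch 2) ∖ Patch 3| = 7.7143 − 2.6882 = 5.03.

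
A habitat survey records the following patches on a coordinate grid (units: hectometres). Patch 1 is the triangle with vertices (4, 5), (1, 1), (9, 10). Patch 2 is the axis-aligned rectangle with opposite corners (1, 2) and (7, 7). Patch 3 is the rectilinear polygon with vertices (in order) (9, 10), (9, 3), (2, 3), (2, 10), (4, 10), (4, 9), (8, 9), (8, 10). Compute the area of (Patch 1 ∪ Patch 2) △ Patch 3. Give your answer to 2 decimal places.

34.57

|Patch 1 ∪ Patch 2| = 30.5694.
|(Patch 1 ∪ Patch 2) ∩ Patch 3| = 20.5.
|(Patch 1 ∪ Patch 2) △ Patch 3| = 30.5694 + 45 − 41 = 34.57.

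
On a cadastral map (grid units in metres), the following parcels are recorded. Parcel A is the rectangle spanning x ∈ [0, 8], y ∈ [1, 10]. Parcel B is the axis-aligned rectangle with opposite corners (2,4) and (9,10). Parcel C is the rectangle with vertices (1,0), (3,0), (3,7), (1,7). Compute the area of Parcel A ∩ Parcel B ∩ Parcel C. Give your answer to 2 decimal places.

The intersection is the polygon with vertices (2,4), (2,7), (3,7), (3,4).
By the shoelace formula its area is 3.00.

3.00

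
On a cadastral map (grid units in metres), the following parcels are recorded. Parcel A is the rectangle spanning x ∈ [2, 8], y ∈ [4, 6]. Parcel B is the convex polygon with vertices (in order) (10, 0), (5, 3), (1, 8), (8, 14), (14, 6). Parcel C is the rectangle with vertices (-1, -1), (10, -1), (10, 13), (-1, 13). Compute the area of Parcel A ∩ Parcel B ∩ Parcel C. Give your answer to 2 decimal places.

The intersection is the polygon with vertices (8,4), (4.2,4), (2.6,6), (8,6).
By the shoelace formula its area is 9.20.

9.20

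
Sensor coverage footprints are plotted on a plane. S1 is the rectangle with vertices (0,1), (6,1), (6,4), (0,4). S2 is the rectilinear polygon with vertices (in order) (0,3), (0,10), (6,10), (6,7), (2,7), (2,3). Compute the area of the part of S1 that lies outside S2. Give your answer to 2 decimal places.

16.00

|S1| = 18, |S1∩S2| = 2.
|S1 ∖ S2| = |S1| − |S1∩S2| = 18 − 2 = 16.00.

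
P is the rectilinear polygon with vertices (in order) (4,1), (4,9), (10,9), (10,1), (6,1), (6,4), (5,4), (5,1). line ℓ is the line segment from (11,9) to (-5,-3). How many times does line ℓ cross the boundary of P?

2

The segment meets the boundary at (4,3.75), (10,8.25).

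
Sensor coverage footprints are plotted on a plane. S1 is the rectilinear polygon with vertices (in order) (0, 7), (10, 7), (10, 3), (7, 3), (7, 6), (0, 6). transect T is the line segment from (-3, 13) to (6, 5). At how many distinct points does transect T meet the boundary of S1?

The segment meets the boundary at (4.875,6), (3.75,7).

2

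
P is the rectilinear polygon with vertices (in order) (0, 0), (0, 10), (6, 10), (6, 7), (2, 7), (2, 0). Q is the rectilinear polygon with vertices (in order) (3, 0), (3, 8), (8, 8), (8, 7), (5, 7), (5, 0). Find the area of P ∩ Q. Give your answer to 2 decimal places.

3.00

The intersection is the polygon with vertices (6,7), (5,7), (3,7), (3,8), (6,8).
By the shoelace formula its area is 3.00.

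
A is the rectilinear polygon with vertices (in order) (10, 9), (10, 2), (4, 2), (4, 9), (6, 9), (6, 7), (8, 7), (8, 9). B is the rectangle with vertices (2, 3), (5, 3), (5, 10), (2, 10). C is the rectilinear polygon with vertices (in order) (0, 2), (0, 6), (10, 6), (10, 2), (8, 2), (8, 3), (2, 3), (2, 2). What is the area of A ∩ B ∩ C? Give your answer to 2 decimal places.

The intersection is the polygon with vertices (5,3), (4,3), (4,6), (5,6).
By the shoelace formula its area is 3.00.

3.00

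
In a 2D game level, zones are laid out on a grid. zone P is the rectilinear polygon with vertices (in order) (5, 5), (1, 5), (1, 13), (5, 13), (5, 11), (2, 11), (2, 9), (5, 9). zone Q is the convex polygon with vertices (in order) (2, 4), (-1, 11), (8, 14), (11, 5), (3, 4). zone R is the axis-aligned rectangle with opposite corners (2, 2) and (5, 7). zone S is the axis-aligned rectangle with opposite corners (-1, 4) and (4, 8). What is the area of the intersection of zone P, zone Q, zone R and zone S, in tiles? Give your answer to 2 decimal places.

4.00

The intersection is the polygon with vertices (2,5), (2,7), (4,7), (4,5).
By the shoelace formula its area is 4.00.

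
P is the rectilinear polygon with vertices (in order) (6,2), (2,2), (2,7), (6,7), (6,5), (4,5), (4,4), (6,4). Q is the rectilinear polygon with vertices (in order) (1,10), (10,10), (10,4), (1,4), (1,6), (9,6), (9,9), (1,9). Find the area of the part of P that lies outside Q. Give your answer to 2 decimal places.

|P| = 18, |P∩Q| = 6.
|P ∖ Q| = |P| − |P∩Q| = 18 − 6 = 12.00.

12.00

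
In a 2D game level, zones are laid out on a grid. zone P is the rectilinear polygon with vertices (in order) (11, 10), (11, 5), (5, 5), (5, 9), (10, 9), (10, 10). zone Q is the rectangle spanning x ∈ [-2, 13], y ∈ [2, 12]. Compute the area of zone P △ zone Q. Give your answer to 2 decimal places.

|zone P| = 25, |zone Q| = 150, |zone P∩zone Q| = 25.
|zone P △ zone Q| = |zone P| + |zone Q| − 2·|zone P∩zone Q| = 25 + 150 − 50 = 125.00.

125.00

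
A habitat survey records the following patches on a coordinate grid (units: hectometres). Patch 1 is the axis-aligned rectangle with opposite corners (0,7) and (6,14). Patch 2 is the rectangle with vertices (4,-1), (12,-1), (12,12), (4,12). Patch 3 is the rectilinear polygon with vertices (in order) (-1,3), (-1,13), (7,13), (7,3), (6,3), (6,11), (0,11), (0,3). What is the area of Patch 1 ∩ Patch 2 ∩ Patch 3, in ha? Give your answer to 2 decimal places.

2.00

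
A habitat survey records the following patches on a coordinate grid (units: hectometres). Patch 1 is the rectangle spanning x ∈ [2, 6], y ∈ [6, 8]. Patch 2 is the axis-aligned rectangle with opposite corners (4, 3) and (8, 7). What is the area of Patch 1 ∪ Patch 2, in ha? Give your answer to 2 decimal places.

By inclusion–exclusion:
Individual areas: |Patch 1| = 8, |Patch 2| = 16.
|Patch 1∩Patch 2|: x∈[4,6], y∈[6,7] → 2·1 = 2.
|Patch 1 ∪ Patch 2| = 24 − 2 = 22.00.

22.00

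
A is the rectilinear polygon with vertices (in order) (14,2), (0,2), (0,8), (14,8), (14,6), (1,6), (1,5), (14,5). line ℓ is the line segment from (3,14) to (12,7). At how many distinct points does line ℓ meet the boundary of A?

The segment meets the boundary at (10.714,8).

1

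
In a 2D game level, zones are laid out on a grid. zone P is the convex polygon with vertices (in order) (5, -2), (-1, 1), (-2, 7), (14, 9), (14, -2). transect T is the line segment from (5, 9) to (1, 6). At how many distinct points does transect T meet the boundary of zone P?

1

The segment meets the boundary at (3.2,7.65).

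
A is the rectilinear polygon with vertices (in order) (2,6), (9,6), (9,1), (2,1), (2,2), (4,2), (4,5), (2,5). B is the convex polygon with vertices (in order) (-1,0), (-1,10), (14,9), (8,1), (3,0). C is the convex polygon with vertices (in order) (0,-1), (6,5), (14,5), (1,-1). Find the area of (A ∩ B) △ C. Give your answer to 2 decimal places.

22.54

|A ∩ B| = 28.3333.
|(A ∩ B) ∩ C| = 16.3974.
|(A ∩ B) △ C| = 28.3333 + 27 − 32.7949 = 22.54.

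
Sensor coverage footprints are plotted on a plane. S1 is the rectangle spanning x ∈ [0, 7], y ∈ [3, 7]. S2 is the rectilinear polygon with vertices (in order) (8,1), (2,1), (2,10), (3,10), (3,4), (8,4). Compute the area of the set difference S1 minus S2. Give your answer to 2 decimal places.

|S1| = 28, |S1∩S2| = 8.
|S1 ∖ S2| = |S1| − |S1∩S2| = 28 − 8 = 20.00.

20.00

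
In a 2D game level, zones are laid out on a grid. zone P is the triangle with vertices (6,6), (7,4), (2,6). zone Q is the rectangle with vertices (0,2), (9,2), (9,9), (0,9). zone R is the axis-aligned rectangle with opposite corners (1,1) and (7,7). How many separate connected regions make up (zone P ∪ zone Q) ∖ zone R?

1

(zone P ∪ zone Q) ∖ zone R is a single connected region.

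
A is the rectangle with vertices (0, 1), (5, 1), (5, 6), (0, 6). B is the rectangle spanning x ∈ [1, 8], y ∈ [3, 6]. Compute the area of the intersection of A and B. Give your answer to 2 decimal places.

12.00

|A∩B|: x∈[1,5], y∈[3,6] → 4·3 = 12.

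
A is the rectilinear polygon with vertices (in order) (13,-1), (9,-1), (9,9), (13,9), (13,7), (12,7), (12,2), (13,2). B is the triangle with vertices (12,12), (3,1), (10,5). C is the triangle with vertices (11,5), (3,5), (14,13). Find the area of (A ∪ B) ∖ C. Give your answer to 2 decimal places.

31.34

|A ∪ B| = 49.1104.
|(A ∪ B) ∩ C| = 17.7701.
|(A ∪ B) ∖ C| = 49.1104 − 17.7701 = 31.34.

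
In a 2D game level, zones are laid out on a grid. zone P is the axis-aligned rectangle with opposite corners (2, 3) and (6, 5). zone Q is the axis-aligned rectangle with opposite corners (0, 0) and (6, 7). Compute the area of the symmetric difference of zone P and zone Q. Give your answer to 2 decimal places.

|zone P∩zone Q|: x∈[2,6], y∈[3,5] → 4·2 = 8.
|zone P △ zone Q| = |zone P| + |zone Q| − 2·|zone P∩zone Q| = 8 + 42 − 16 = 34.00.

34.00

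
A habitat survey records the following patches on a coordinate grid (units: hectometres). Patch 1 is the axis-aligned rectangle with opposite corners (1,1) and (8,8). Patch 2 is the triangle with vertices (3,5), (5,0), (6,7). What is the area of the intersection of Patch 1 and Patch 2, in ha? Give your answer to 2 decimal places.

9.23

The intersection is the polygon with vertices (4.6,1), (3,5), (6,7), (5.143,1).
By the shoelace formula its area is 9.23.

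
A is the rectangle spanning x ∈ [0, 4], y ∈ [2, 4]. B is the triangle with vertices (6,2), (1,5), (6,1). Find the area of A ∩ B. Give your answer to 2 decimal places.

0.69

The intersection is the polygon with vertices (4,2.6), (2.25,4), (2.667,4), (4,3.2).
By the shoelace formula its area is 0.69.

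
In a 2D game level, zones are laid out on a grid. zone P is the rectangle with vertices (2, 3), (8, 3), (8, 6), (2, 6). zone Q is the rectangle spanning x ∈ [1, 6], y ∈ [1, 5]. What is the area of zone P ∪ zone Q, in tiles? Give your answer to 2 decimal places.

By inclusion–exclusion:
Individual areas: |zone P| = 18, |zone Q| = 20.
|zone P∩zone Q|: x∈[2,6], y∈[3,5] → 4·2 = 8.
|zone P ∪ zone Q| = 38 − 8 = 30.00.

30.00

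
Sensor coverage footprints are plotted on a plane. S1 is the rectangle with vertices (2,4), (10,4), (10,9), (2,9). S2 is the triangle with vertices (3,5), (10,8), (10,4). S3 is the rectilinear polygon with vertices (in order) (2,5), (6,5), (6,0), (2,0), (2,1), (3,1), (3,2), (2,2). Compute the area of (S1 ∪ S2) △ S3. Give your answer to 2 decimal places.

51.00

|S1 ∪ S2| = 40.
|(S1 ∪ S2) ∩ S3| = 4.
|(S1 ∪ S2) △ S3| = 40 + 19 − 8 = 51.00.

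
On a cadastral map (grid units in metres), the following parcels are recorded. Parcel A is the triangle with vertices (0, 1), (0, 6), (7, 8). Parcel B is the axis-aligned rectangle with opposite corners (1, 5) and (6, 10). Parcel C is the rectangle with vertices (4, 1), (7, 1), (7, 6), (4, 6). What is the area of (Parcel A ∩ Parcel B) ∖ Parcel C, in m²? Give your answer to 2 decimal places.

7.50

|Parcel A ∩ Parcel B| = 8.
|(Parcel A ∩ Parcel B) ∩ Parcel C| = 0.5.
|(Parcel A ∩ Parcel B) ∖ Parcel C| = 8 − 0.5 = 7.50.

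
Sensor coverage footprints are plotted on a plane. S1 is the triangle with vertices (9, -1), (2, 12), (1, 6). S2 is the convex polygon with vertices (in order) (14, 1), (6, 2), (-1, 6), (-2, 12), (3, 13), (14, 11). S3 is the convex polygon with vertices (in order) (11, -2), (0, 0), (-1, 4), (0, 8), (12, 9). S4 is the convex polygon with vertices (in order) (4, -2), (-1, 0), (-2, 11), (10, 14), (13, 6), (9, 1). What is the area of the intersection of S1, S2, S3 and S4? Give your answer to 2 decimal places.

19.73

The intersection is the polygon with vertices (3.975,8.331), (7.484,1.814), (6,2), (4.765,2.706), (1,6), (1.352,8.113).
By the shoelace formula its area is 19.73.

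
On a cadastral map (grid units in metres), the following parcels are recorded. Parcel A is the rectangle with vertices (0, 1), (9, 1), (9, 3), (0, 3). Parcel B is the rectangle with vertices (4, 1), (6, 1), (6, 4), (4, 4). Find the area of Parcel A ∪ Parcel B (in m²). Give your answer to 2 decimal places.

20.00

By inclusion–exclusion:
Individual areas: |Parcel A| = 18, |Parcel B| = 6.
|Parcel A∩Parcel B|: x∈[4,6], y∈[1,3] → 2·2 = 4.
|Parcel A ∪ Parcel B| = 24 − 4 = 20.00.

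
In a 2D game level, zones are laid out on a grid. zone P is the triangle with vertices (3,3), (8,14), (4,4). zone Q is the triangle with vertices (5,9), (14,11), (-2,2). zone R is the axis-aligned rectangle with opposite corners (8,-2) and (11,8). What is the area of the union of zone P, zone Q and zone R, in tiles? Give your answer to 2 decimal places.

56.08

By inclusion–exclusion:
Individual areas: |zone P| = 3, |zone Q| = 24.5, |zone R| = 30.
|zone P∩zone Q| = 1.2962.
|zone P∩zone R| = 0.
|zone Q∩zone R| = 0.125.
|zone P∩zone Q∩zone R| = 0.
|zone P ∪ zone Q ∪ zone R| = 57.5 − 1.4212 + 0 = 56.08.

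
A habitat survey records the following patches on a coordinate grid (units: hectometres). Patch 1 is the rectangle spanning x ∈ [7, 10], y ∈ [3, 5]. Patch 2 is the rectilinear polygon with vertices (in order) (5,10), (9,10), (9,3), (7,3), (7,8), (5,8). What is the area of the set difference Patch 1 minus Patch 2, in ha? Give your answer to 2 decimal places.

2.00

|Patch 1| = 6, |Patch 1∩Patch 2| = 4.
|Patch 1 ∖ Patch 2| = |Patch 1| − |Patch 1∩Patch 2| = 6 − 4 = 2.00.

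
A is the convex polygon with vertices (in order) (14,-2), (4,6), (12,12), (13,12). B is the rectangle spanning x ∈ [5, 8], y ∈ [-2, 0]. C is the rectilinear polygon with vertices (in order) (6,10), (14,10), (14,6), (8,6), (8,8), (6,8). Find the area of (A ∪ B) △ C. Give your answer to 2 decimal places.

60.71

|A ∪ B| = 75.
|(A ∪ B) ∩ C| = 21.1429.
|(A ∪ B) △ C| = 75 + 28 − 42.2857 = 60.71.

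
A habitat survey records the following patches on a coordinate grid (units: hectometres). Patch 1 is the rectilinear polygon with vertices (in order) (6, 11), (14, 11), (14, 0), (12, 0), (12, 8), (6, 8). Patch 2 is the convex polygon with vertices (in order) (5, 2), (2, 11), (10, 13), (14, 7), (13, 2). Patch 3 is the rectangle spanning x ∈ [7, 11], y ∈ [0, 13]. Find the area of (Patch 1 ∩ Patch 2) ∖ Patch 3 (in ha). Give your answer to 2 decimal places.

16.17

|Patch 1 ∩ Patch 2| = 28.1667.
|(Patch 1 ∩ Patch 2) ∩ Patch 3| = 12.
|(Patch 1 ∩ Patch 2) ∖ Patch 3| = 28.1667 − 12 = 16.17.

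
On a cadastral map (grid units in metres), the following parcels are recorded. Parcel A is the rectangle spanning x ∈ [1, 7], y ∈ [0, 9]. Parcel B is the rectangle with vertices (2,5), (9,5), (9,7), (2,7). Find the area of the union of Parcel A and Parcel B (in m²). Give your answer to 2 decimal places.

58.00

By inclusion–exclusion:
Individual areas: |Parcel A| = 54, |Parcel B| = 14.
|Parcel A∩Parcel B|: x∈[2,7], y∈[5,7] → 5·2 = 10.
|Parcel A ∪ Parcel B| = 68 − 10 = 58.00.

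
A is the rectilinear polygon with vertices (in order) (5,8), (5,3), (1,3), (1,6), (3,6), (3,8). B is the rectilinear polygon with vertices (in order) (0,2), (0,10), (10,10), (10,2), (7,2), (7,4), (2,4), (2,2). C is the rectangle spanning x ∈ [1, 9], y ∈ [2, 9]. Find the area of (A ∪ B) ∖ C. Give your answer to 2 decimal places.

24.00

|A ∪ B| = 73.
|(A ∪ B) ∩ C| = 49.
|(A ∪ B) ∖ C| = 73 − 49 = 24.00.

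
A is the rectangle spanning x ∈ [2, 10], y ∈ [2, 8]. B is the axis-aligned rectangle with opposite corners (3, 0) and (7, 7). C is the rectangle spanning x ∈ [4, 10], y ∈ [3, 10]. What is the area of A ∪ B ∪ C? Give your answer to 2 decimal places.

By inclusion–exclusion:
Individual areas: |A| = 48, |B| = 28, |C| = 42.
|A∩B|: x∈[3,7], y∈[2,7] → 4·5 = 20.
|A∩C|: x∈[4,10], y∈[3,8] → 6·5 = 30.
|B∩C|: x∈[4,7], y∈[3,7] → 3·4 = 12.
|A∩B∩C| = 12.
|A ∪ B ∪ C| = 118 − 62 + 12 = 68.00.

68.00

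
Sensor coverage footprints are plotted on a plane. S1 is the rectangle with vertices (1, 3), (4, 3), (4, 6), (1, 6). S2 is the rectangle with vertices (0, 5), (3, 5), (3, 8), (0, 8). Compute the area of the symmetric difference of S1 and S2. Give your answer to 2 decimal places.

|S1∩S2|: x∈[1,3], y∈[5,6] → 2·1 = 2.
|S1 △ S2| = |S1| + |S2| − 2·|S1∩S2| = 9 + 9 − 4 = 14.00.

14.00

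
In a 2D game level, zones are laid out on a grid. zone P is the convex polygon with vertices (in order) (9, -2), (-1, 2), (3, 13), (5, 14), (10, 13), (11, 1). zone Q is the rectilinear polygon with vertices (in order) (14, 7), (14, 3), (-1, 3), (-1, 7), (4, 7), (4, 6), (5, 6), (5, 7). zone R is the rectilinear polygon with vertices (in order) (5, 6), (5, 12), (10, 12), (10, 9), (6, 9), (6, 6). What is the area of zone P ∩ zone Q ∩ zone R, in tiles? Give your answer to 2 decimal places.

1.00

The intersection is the polygon with vertices (5,7), (6,7), (6,6), (5,6).
By the shoelace formula its area is 1.00.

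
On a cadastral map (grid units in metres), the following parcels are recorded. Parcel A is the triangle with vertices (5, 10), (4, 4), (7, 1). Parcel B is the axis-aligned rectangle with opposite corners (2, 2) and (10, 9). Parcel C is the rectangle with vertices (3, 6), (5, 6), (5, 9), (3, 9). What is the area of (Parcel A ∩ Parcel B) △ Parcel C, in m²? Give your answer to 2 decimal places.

|Parcel A ∩ Parcel B| = 9.9167.
|(Parcel A ∩ Parcel B) ∩ Parcel C| = 1.25.
|(Parcel A ∩ Parcel B) △ Parcel C| = 9.9167 + 6 − 2.5 = 13.42.

13.42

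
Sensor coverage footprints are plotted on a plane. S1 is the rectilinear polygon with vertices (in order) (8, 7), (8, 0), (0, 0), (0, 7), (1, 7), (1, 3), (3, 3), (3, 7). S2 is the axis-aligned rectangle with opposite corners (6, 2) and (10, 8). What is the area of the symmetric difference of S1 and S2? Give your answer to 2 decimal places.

|S1| = 48, |S2| = 24, |S1∩S2| = 10.
|S1 △ S2| = |S1| + |S2| − 2·|S1∩S2| = 48 + 24 − 20 = 52.00.

52.00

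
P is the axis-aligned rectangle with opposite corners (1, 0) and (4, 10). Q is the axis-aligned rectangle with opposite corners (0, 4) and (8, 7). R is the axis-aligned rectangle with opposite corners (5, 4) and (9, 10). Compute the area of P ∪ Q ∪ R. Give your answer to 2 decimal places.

60.00

By inclusion–exclusion:
Individual areas: |P| = 30, |Q| = 24, |R| = 24.
|P∩Q|: x∈[1,4], y∈[4,7] → 3·3 = 9.
|P∩R| = 0 (no overlap).
|Q∩R|: x∈[5,8], y∈[4,7] → 3·3 = 9.
|P∩Q∩R| = 0.
|P ∪ Q ∪ R| = 78 − 18 + 0 = 60.00.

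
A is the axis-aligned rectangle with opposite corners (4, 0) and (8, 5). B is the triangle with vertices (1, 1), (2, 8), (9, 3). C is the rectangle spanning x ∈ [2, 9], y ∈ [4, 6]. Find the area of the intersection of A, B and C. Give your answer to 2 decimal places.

The intersection is the polygon with vertices (4,5), (6.2,5), (7.6,4), (4,4).
By the shoelace formula its area is 2.90.

2.90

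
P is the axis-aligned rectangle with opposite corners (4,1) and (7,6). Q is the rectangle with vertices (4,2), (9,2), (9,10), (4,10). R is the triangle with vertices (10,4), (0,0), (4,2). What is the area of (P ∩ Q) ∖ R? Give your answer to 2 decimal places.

11.30

|P ∩ Q| = 12.
|(P ∩ Q) ∩ R| = 0.7.
|(P ∩ Q) ∖ R| = 12 − 0.7 = 11.30.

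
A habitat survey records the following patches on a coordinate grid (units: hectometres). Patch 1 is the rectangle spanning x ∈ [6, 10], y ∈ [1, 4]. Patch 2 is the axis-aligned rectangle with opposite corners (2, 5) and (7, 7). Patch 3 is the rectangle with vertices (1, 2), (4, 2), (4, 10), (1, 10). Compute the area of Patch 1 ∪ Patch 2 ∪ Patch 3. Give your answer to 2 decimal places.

42.00

By inclusion–exclusion:
Individual areas: |Patch 1| = 12, |Patch 2| = 10, |Patch 3| = 24.
|Patch 1∩Patch 2| = 0 (no overlap).
|Patch 1∩Patch 3| = 0 (no overlap).
|Patch 2∩Patch 3|: x∈[2,4], y∈[5,7] → 2·2 = 4.
|Patch 1∩Patch 2∩Patch 3| = 0.
|Patch 1 ∪ Patch 2 ∪ Patch 3| = 46 − 4 + 0 = 42.00.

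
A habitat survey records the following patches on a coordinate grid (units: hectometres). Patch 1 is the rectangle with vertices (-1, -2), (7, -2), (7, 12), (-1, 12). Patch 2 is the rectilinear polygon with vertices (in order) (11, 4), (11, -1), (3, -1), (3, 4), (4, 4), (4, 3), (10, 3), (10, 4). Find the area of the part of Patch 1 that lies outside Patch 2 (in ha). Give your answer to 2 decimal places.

95.00

|Patch 1| = 112, |Patch 1∩Patch 2| = 17.
|Patch 1 ∖ Patch 2| = |Patch 1| − |Patch 1∩Patch 2| = 112 − 17 = 95.00.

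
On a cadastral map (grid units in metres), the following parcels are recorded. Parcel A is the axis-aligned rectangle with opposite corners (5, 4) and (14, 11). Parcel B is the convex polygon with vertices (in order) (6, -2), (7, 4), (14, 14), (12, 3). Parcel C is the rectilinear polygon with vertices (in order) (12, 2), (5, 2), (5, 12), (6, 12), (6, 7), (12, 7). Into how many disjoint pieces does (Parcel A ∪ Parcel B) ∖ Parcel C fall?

(Parcel A ∪ Parcel B) ∖ Parcel C splits into 2 disjoint pieces (area 40.4227, area 8.2667).

2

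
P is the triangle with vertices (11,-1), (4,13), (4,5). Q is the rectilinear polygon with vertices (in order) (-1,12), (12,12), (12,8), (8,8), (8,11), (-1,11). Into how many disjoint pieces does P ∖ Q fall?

2

P ∖ Q splits into 2 disjoint pieces (area 27, area 0.25).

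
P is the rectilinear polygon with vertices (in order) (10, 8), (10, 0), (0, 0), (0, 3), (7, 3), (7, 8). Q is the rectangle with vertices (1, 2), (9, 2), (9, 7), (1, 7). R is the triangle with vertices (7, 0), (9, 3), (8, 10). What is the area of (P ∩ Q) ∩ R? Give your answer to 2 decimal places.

The region (P ∩ Q) ∩ R is the polygon with vertices (8.429,7), (9,3), (8.333,2), (7.2,2), (7.7,7).
By the shoelace formula its area is 6.27.

6.27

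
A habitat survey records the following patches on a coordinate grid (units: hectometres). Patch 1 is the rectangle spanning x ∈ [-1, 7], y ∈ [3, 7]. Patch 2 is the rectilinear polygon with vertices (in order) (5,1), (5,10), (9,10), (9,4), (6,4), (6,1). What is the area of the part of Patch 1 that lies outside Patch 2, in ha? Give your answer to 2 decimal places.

25.00

|Patch 1| = 32, |Patch 1∩Patch 2| = 7.
|Patch 1 ∖ Patch 2| = |Patch 1| − |Patch 1∩Patch 2| = 32 − 7 = 25.00.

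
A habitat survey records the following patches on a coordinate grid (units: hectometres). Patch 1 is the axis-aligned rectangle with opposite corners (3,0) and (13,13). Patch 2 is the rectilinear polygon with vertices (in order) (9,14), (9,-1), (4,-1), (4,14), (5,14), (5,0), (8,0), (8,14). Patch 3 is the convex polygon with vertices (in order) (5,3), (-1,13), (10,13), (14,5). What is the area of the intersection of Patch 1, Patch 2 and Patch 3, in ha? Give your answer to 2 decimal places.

18.39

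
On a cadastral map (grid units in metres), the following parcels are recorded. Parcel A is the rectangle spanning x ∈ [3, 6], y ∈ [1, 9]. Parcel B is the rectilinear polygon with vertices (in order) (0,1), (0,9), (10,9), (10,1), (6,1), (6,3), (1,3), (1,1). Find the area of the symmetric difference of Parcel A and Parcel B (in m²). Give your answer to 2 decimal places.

58.00

|Parcel A| = 24, |Parcel B| = 70, |Parcel A∩Parcel B| = 18.
|Parcel A △ Parcel B| = |Parcel A| + |Parcel B| − 2·|Parcel A∩Parcel B| = 24 + 70 − 36 = 58.00.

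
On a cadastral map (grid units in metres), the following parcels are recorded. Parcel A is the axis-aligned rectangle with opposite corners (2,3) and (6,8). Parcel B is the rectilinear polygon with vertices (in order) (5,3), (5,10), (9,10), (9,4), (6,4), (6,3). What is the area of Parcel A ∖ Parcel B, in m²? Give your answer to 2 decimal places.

15.00

|Parcel A| = 20, |Parcel A∩Parcel B| = 5.
|Parcel A ∖ Parcel B| = |Parcel A| − |Parcel A∩Parcel B| = 20 − 5 = 15.00.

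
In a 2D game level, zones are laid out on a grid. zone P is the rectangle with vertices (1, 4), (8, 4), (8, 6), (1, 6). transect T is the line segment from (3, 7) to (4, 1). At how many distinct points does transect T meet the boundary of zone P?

The segment meets the boundary at (3.5,4), (3.167,6).

2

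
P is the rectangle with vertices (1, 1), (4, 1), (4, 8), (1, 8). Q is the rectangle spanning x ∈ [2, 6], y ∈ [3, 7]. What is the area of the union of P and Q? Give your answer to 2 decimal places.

29.00

By inclusion–exclusion:
Individual areas: |P| = 21, |Q| = 16.
|P∩Q|: x∈[2,4], y∈[3,7] → 2·4 = 8.
|P ∪ Q| = 37 − 8 = 29.00.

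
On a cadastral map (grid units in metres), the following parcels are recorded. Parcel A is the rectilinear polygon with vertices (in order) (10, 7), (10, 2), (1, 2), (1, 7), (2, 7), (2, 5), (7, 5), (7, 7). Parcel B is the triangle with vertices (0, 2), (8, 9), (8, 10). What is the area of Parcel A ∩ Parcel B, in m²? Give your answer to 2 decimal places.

0.58

The intersection is the polygon with vertices (1,3), (3,5), (3.429,5), (1,2.875).
By the shoelace formula its area is 0.58.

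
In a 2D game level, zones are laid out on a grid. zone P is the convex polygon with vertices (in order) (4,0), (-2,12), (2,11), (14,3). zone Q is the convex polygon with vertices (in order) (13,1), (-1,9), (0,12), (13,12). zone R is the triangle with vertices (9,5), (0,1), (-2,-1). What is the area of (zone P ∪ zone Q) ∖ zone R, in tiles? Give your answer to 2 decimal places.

|zone P ∪ zone Q| = 133.78.
|(zone P ∪ zone Q) ∩ zone R| = 1.8263.
|(zone P ∪ zone Q) ∖ zone R| = 133.78 − 1.8263 = 131.95.

131.95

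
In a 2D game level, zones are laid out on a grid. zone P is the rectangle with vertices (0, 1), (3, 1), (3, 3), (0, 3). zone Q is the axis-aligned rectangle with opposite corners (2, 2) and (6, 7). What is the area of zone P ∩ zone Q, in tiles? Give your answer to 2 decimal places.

|zone P∩zone Q|: x∈[2,3], y∈[2,3] → 1·1 = 1.

1.00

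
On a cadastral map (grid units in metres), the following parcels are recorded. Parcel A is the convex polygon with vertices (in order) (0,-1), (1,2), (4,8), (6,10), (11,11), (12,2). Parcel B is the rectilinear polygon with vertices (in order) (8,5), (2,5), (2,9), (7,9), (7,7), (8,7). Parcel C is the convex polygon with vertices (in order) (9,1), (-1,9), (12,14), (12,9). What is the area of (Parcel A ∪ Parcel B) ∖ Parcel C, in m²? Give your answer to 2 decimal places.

|Parcel A ∪ Parcel B| = 92.75.
|(Parcel A ∪ Parcel B) ∩ Parcel C| = 55.9573.
|(Parcel A ∪ Parcel B) ∖ Parcel C| = 92.75 − 55.9573 = 36.79.

36.79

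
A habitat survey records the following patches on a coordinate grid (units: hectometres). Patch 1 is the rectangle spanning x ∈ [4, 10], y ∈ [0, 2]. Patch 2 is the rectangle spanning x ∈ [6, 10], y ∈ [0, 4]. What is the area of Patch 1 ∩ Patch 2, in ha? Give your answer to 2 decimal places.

|Patch 1∩Patch 2|: x∈[6,10], y∈[0,2] → 4·2 = 8.

8.00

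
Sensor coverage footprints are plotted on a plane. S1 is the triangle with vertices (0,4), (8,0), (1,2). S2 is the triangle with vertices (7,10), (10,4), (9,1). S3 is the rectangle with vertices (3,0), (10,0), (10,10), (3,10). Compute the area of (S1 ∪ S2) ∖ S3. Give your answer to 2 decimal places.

|S1 ∪ S2| = 13.5.
|(S1 ∪ S2) ∩ S3| = 10.1786.
|(S1 ∪ S2) ∖ S3| = 13.5 − 10.1786 = 3.32.

3.32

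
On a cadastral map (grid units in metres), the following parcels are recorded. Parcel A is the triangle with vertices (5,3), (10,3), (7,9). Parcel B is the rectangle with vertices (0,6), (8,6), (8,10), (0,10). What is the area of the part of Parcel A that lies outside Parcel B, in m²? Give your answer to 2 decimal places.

|Parcel A| = 15, |Parcel A∩Parcel B| = 3.5.
|Parcel A ∖ Parcel B| = |Parcel A| − |Parcel A∩Parcel B| = 15 − 3.5 = 11.50.

11.50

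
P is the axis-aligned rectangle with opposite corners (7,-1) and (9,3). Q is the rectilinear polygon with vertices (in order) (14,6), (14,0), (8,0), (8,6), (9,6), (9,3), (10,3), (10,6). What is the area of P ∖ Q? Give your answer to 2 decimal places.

|P| = 8, |P∩Q| = 3.
|P ∖ Q| = |P| − |P∩Q| = 8 − 3 = 5.00.

5.00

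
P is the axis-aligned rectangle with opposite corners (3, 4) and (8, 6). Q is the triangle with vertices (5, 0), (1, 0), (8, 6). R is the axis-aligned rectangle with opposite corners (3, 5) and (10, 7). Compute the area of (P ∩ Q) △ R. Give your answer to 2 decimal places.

|P ∩ Q| = 1.3333.
|(P ∩ Q) ∩ R| = 0.3333.
|(P ∩ Q) △ R| = 1.3333 + 14 − 0.6667 = 14.67.

14.67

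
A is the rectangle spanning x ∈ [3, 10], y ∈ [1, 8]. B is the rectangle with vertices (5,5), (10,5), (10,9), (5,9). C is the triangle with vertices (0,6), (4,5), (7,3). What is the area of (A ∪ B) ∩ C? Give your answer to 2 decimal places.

The region (A ∪ B) ∩ C is the polygon with vertices (3,5.25), (4,5), (7,3), (3,4.714).
By the shoelace formula its area is 1.70.

1.70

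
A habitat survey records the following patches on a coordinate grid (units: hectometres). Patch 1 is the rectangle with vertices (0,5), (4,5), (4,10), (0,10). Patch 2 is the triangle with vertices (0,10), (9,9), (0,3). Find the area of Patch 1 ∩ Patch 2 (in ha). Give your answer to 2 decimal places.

18.78

The intersection is the polygon with vertices (4,5.667), (3,5), (0,5), (0,10), (4,9.556).
By the shoelace formula its area is 18.78.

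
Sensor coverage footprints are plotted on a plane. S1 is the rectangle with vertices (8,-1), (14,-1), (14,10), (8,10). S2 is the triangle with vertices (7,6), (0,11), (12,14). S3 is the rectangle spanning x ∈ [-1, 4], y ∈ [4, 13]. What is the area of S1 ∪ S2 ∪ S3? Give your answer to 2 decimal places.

By inclusion–exclusion:
Individual areas: |S1| = 66, |S2| = 40.5, |S3| = 45.
|S1∩S2| = 1.8.
|S1∩S3| = 0 (no overlap).
|S2∩S3| = 7.7143.
|S1∩S2∩S3| = 0.
|S1 ∪ S2 ∪ S3| = 151.5 − 9.5143 + 0 = 141.99.

141.99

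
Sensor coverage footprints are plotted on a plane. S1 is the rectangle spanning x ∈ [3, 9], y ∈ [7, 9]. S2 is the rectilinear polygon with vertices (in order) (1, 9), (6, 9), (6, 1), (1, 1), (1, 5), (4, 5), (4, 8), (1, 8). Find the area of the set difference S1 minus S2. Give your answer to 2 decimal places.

|S1| = 12, |S1∩S2| = 5.
|S1 ∖ S2| = |S1| − |S1∩S2| = 12 − 5 = 7.00.

7.00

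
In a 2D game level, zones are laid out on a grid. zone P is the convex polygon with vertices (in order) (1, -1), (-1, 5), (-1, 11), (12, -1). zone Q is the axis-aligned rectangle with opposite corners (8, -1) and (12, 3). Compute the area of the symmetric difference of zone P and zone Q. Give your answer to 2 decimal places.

73.23

|zone P| = 72, |zone Q| = 16, |zone P∩zone Q| = 7.3846.
|zone P △ zone Q| = |zone P| + |zone Q| − 2·|zone P∩zone Q| = 72 + 16 − 14.7692 = 73.23.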